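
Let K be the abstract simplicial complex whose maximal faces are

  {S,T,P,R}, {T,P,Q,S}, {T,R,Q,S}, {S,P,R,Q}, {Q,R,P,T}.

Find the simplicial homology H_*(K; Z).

H_0 = Z,  H_1 = 0,  H_2 = 0,  H_3 = Z.

Order the vertices as P < Q < R < S < T. Listing each simplex with vertices in this order, K has dimension 3 with simplices:

  0-simplices (5): P, Q, R, S, T
  1-simplices (10): PQ, PR, PS, PT, QR, QS, QT, RS, RT, ST
  2-simplices (10): PQR, PQS, PQT, PRS, PRT, PST, QRS, QRT, QST, RST
  3-simplices (5): PQRS, PQRT, PQST, PRST, QRST

giving chain groups C_0 ≅ Z^5, C_1 ≅ Z^10, C_2 ≅ Z^10, C_3 ≅ Z^5.

The boundary map ∂_1: C_1 → C_0 maps an edge to its endpoints' difference, ∂[p,q] = q − p.
The resulting 5×10 matrix has rank 4, and its Smith normal form has invariant factors (1,1,1,1).

Boundary ∂_2: C_2 → C_1 maps a triangle to the signed sum of its edges. For instance
  ∂PST = ST − PT + PS,
  ∂PRS = RS − PS + PR.
As a 10×10 matrix over Z this has rank 6, with invariant factors (1,1,1,1,1,1).

Boundary ∂_3: C_3 → C_2 sends each 3-simplex σ to the alternating sum Σ_i (−1)^i (σ with its i-th vertex removed). For instance
  ∂PQST = QST − PST + PQT − PQS,
  ∂PRST = RST − PST + PRT − PRS.
As a 10×5 matrix over Z this has rank 4, with invariant factors (1,1,1,1).

From H_k ≅ ker(∂_k) / im(∂_{k+1}) we obtain:

  H_0: rank C_0 − rank ∂_1 = 5 − 4 = 1, and the invariant factors of ∂_1 are all 1, so H_0 = Z.
  H_1: rank ker ∂_1 − rank ∂_2 = (10 − 4) − 6 = 0, and the invariant factors of ∂_2 are all 1, so H_1 = 0.
  H_2: rank ker ∂_2 − rank ∂_3 = (10 − 6) − 4 = 0, and the invariant factors of ∂_3 are all 1, so H_2 = 0.
  H_3: rank ker ∂_3 − rank ∂_4 = (5 − 4) − 0 = 1, and there is no ∂_4, so H_3 = Z.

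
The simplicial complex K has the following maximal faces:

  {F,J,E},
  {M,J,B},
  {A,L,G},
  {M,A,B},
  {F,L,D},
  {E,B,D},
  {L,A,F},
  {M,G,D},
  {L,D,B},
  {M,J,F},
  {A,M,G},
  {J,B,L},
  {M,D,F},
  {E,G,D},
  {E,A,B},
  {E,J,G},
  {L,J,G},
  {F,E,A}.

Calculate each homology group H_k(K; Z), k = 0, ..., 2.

Fix the vertex order A < B < D < E < F < G < J < L < M and write every simplex with vertices in increasing order. Then dim K = 2 and the simplices of K are:

  0-simplices (9): A, B, D, E, F, G, J, L, M
  1-simplices (27): AB, AE, AF, AG, AL, AM, BD, BE, BJ, BL, BM, DE, DF, DG, DL, DM, EF, EG, EJ, FJ, FL, FM, GJ, GL, GM, JL, JM
  2-simplices (18): ABE, ABM, AEF, AFL, AGL, AGM, BDE, BDL, BJL, BJM, DEG, DFL, DFM, DGM, EFJ, EGJ, FJM, GJL

Hence C_0 ≅ Z^9, C_1 ≅ Z^27, C_2 ≅ Z^18.

The boundary map ∂_1: C_1 → C_0 maps an edge to its endpoints' difference, ∂[p,q] = q − p. For instance
  ∂JL = L − J.
The resulting 9×27 matrix has rank 8, and its Smith normal form has invariant factors (1,1,1,1,1,1,1,1).

The boundary map ∂_2: C_2 → C_1 acts by ∂[p,q,r] = [q,r] − [p,r] + [p,q]. For instance
  ∂AGL = GL − AL + AG,
  ∂BDE = DE − BE + BD.
The resulting 27×18 matrix has rank 17, and its Smith normal form has invariant factors (1,1,1,1,1,1,1,1,1,1,1,1,1,1,1,1,1).

From H_k ≅ ker(∂_k) / im(∂_{k+1}) we obtain:

  H_0: rank C_0 − rank ∂_1 = 9 − 8 = 1, and the invariant factors of ∂_1 are all 1, so H_0 ≅ Z.
  H_1: rank ker ∂_1 − rank ∂_2 = (27 − 8) − 17 = 2, and the invariant factors of ∂_2 are all 1, so H_1 ≅ Z^2.
  H_2: rank ker ∂_2 − rank ∂_3 = (18 − 17) − 0 = 1, and there is no ∂_3, so H_2 ≅ Z.

(K is a triangulation of the torus T^2.)

H_0 = Z,  H_1 = Z^2,  H_2 = Z.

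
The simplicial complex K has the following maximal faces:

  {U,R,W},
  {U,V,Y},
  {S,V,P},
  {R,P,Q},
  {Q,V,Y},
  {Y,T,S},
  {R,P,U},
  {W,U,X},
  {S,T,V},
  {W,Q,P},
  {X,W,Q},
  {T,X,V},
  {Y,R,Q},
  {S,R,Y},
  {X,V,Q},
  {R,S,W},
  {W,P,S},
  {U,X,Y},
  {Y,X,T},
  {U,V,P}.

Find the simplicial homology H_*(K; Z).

K has 10 vertices, 30 edges, 20 triangles.
rank ∂_0 = 0, rank ∂_1 = 9 ⇒ b_0 = 10 − 0 − 9 = 1; all invariant factors of ∂_1 are 1 so no torsion. So H_0 = Z.
rank ∂_1 = 9, rank ∂_2 = 20 ⇒ b_1 = 30 − 9 − 20 = 1; ∂_2 has invariant factor(s) [2] giving torsion. So H_1 = Z ⊕ Z/2Z.
rank ∂_2 = 20, rank ∂_3 = 0 ⇒ b_2 = 20 − 20 − 0 = 0. So H_2 = 0.

H_0 = Z,  H_1 = Z ⊕ Z/2Z,  H_2 = 0.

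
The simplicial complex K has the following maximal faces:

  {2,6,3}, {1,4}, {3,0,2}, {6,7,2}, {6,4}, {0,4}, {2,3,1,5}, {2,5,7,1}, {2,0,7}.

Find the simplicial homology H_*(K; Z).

Fix the vertex order 0 < 1 < 2 < 3 < 4 < 5 < 6 < 7 and write every simplex with vertices in increasing order. Then dim K = 3 and the simplices of K are:

  0-simplices (8): [0], [1], [2], [3], [4], [5], [6], [7]
  1-simplices (18): [0,2], [0,3], [0,4], [0,7], [1,2], [1,3], [1,4], [1,5], [1,7], [2,3], [2,5], [2,6], [2,7], [3,5], [3,6], [4,6], [5,7], [6,7]
  2-simplices (11): [0,2,3], [0,2,7], [1,2,3], [1,2,5], [1,2,7], [1,3,5], [1,5,7], [2,3,5], [2,3,6], [2,5,7], [2,6,7]
  3-simplices (2): [1,2,3,5], [1,2,5,7]

giving chain groups C_0 ≅ Z^8, C_1 ≅ Z^18, C_2 ≅ Z^11, C_3 ≅ Z^2.

The boundary map ∂_1: C_1 → C_0 sends each edge [p,q] (with p < q) to q − p.
As a 8×18 matrix over Z this has rank 7, with invariant factors (1,1,1,1,1,1,1).

The boundary map ∂_2: C_2 → C_1 maps a triangle to the signed sum of its edges. For instance
  ∂[1,5,7] = [5,7] − [1,7] + [1,5],
  ∂[2,5,7] = [5,7] − [2,7] + [2,5].
This gives a 18×11 integer matrix of rank 9; reducing to Smith normal form yields diagonal entries (1,1,1,1,1,1,1,1,1).

Boundary ∂_3: C_3 → C_2 sends each 3-simplex σ to the alternating sum Σ_i (−1)^i (σ with its i-th vertex removed). For instance
  ∂[1,2,3,5] = [2,3,5] − [1,3,5] + [1,2,5] − [1,2,3],
  ∂[1,2,5,7] = [2,5,7] − [1,5,7] + [1,2,7] − [1,2,5].
The 11×2 boundary matrix has rank 2 and Smith normal form diag(1,1).

Now H_k = ker ∂_k / im ∂_{k+1}, so:

  H_0: rank C_0 − rank ∂_1 = 8 − 7 = 1, and the invariant factors of ∂_1 are all 1, so H_0 ≅ Z.
  H_1: rank ker ∂_1 − rank ∂_2 = (18 − 7) − 9 = 2, and the invariant factors of ∂_2 are all 1, so H_1 ≅ Z^2.
  H_2: rank ker ∂_2 − rank ∂_3 = (11 − 9) − 2 = 0, and the invariant factors of ∂_3 are all 1, so H_2 ≅ 0.
  H_3: rank ker ∂_3 − rank ∂_4 = (2 − 2) − 0 = 0, and there is no ∂_4, so H_3 ≅ 0.

H_0 = Z,  H_1 = Z^2,  H_2 = 0,  H_3 = 0.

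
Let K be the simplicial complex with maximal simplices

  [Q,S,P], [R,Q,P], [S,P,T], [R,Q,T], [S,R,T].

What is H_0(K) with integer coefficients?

H_0 ≅ Z.

K has 5 vertices, 10 edges, 5 triangles.
rank ∂_0 = 0, rank ∂_1 = 4 ⇒ b_0 = 5 − 0 − 4 = 1; all invariant factors of ∂_1 are 1 so no torsion. So H_0 = Z.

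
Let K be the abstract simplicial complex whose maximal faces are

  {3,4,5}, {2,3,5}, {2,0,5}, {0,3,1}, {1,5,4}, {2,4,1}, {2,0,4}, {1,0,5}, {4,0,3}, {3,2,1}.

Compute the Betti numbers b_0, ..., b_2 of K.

We work with the vertex ordering 0 < 1 < 2 < 3 < 4 < 5. The simplices of K, each written with vertices in increasing order, are:

  0-simplices (6): [0], [1], [2], [3], [4], [5]
  1-simplices (15): [0,1], [0,2], [0,3], [0,4], [0,5], [1,2], [1,3], [1,4], [1,5], [2,3], [2,4], [2,5], [3,4], [3,5], [4,5]
  2-simplices (10): [0,1,3], [0,1,5], [0,2,4], [0,2,5], [0,3,4], [1,2,3], [1,2,4], [1,4,5], [2,3,5], [3,4,5]

Hence C_0 ≅ Z^6, C_1 ≅ Z^15, C_2 ≅ Z^10.

∂_1: C_1 → C_0 maps an edge to its endpoints' difference, ∂[p,q] = q − p. For instance
  ∂[1,4] = [4] − [1].
As a 6×15 matrix over Z this has rank 5, with invariant factors (1,1,1,1,1).

The boundary map ∂_2: C_2 → C_1 sends each 2-simplex [p,q,r] to [q,r] − [p,r] + [p,q]. For instance
  ∂[0,3,4] = [3,4] − [0,4] + [0,3],
  ∂[0,2,5] = [2,5] − [0,5] + [0,2].
This gives a 15×10 integer matrix of rank 10; reducing to Smith normal form yields diagonal entries (1,1,1,1,1,1,1,1,1,2).

Now H_k = ker ∂_k / im ∂_{k+1}, so:

  H_0: rank C_0 − rank ∂_1 = 6 − 5 = 1, and the invariant factors of ∂_1 are all 1, so H_0 ≅ Z.
  H_1: rank ker ∂_1 − rank ∂_2 = (15 − 5) − 10 = 0, and ∂_2 has invariant factor 2 > 1, so H_1 ≅ Z/2.
  H_2: rank ker ∂_2 − rank ∂_3 = (10 − 10) − 0 = 0, and there is no ∂_3, so H_2 ≅ 0.

As a check, the Euler characteristic is 6 − 15 + 10 = 1, which agrees with 1 − 0 + 0 = 1.

Hence the Betti numbers are b_0 = 1, b_1 = 0, b_2 = 0.

b_0 = 1, b_1 = 0, b_2 = 0.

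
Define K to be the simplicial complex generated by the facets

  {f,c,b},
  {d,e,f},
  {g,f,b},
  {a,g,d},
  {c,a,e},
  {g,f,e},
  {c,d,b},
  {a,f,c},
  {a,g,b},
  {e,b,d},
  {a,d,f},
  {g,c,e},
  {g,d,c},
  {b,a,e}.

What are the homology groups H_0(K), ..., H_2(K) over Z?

H_0 = Z,  H_1 = Z^2,  H_2 = Z.

Take the total order a < b < c < d < e < f < g on the vertex set. Then K (dimension 2) consists of the simplices:

  0-simplices (7): a, b, c, d, e, f, g
  1-simplices (21): ab, ac, ad, ae, af, ag, bc, bd, be, bf, bg, cd, ce, cf, cg, de, df, dg, ef, eg, fg
  2-simplices (14): abe, abg, ace, acf, adf, adg, bcd, bcf, bde, bfg, cdg, ceg, def, efg

Hence C_0 ≅ Z^7, C_1 ≅ Z^21, C_2 ≅ Z^14.

The boundary map ∂_1: C_1 → C_0 sends each edge [p,q] (with p < q) to q − p. For instance
  ∂eg = g − e.
The resulting 7×21 matrix has rank 6, and its Smith normal form has invariant factors (1,1,1,1,1,1).

∂_2: C_2 → C_1 maps a triangle to the signed sum of its edges. For instance
  ∂bcf = cf − bf + bc,
  ∂def = ef − df + de.
The 21×14 boundary matrix has rank 13 and Smith normal form diag(1,1,1,1,1,1,1,1,1,1,1,1,1).

Reading off H_k = ker ∂_k / im ∂_{k+1}:

  H_0: rank C_0 − rank ∂_1 = 7 − 6 = 1, and the invariant factors of ∂_1 are all 1, so H_0 = Z.
  H_1: rank ker ∂_1 − rank ∂_2 = (21 − 6) − 13 = 2, and the invariant factors of ∂_2 are all 1, so H_1 = Z^2.
  H_2: rank ker ∂_2 − rank ∂_3 = (14 − 13) − 0 = 1, and there is no ∂_3, so H_2 = Z.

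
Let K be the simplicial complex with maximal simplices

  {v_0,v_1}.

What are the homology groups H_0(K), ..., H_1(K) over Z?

K has 2 vertices, 1 edge.
rank ∂_0 = 0, rank ∂_1 = 1 ⇒ b_0 = 2 − 0 − 1 = 1; all invariant factors of ∂_1 are 1 so no torsion. So H_0 ≅ Z.
rank ∂_1 = 1, rank ∂_2 = 0 ⇒ b_1 = 1 − 1 − 0 = 0. So H_1 ≅ 0.

H_0 ≅ Z,  H_1 = 0.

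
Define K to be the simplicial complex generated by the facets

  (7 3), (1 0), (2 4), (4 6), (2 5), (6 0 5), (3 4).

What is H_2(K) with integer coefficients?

Order the vertices as 0 < 1 < 2 < 3 < 4 < 5 < 6 < 7. Listing each simplex with vertices in this order, K has dimension 2 with simplices:

  0-simplices (8): [0], [1], [2], [3], [4], [5], [6], [7]
  1-simplices (9): [0,1], [0,5], [0,6], [2,4], [2,5], [3,4], [3,7], [4,6], [5,6]
  2-simplices (1): [0,5,6]

giving chain groups C_0 ≅ Z^8, C_1 ≅ Z^9, C_2 ≅ Z^1.

∂_1: C_1 → C_0 is given by ∂[p,q] = [q] − [p]. For instance
  ∂[0,5] = [5] − [0].
The 8×9 boundary matrix has rank 7 and Smith normal form diag(1,1,1,1,1,1,1).

The boundary map ∂_2: C_2 → C_1 acts by ∂[p,q,r] = [q,r] − [p,r] + [p,q]. For instance
  ∂[0,5,6] = [5,6] − [0,6] + [0,5].
This gives a 9×1 integer matrix of rank 1; reducing to Smith normal form yields diagonal entries (1).

From H_k ≅ ker(∂_k) / im(∂_{k+1}) we obtain:

  H_2: rank ker ∂_2 − rank ∂_3 = (1 − 1) − 0 = 0, and there is no ∂_3, so H_2 ≅ 0.

H_2 ≅ 0.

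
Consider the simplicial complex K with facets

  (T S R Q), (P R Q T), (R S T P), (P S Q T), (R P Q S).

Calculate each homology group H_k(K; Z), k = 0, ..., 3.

We work with the vertex ordering P < Q < R < S < T. The simplices of K, each written with vertices in increasing order, are:

  0-simplices (5): P, Q, R, S, T
  1-simplices (10): PQ, PR, PS, PT, QR, QS, QT, RS, RT, ST
  2-simplices (10): PQR, PQS, PQT, PRS, PRT, PST, QRS, QRT, QST, RST
  3-simplices (5): PQRS, PQRT, PQST, PRST, QRST

so the chain groups are C_0 ≅ Z^5, C_1 ≅ Z^10, C_2 ≅ Z^10, C_3 ≅ Z^5.

∂_1: C_1 → C_0 is given by ∂[p,q] = [q] − [p].
As a 5×10 matrix over Z this has rank 4, with invariant factors (1,1,1,1).

The boundary map ∂_2: C_2 → C_1 acts by ∂[p,q,r] = [q,r] − [p,r] + [p,q]. For instance
  ∂PRT = RT − PT + PR,
  ∂QRS = RS − QS + QR.
The 10×10 boundary matrix has rank 6 and Smith normal form diag(1,1,1,1,1,1).

∂_3: C_3 → C_2 sends each 3-simplex σ to the alternating sum Σ_i (−1)^i (σ with its i-th vertex removed). For instance
  ∂PRST = RST − PST + PRT − PRS,
  ∂PQST = QST − PST + PQT − PQS.
This gives a 10×5 integer matrix of rank 4; reducing to Smith normal form yields diagonal entries (1,1,1,1).

Now H_k = ker ∂_k / im ∂_{k+1}, so:

  H_0: rank C_0 − rank ∂_1 = 5 − 4 = 1, and the invariant factors of ∂_1 are all 1, so H_0 = Z.
  H_1: rank ker ∂_1 − rank ∂_2 = (10 − 4) − 6 = 0, and the invariant factors of ∂_2 are all 1, so H_1 = 0.
  H_2: rank ker ∂_2 − rank ∂_3 = (10 − 6) − 4 = 0, and the invariant factors of ∂_3 are all 1, so H_2 = 0.
  H_3: rank ker ∂_3 − rank ∂_4 = (5 − 4) − 0 = 1, and there is no ∂_4, so H_3 = Z.

As a check, the Euler characteristic is 5 − 10 + 10 − 5 = 0, which agrees with 1 − 0 + 0 − 1 = 0.
(K is a triangulation of the 3-sphere S^3.)

H_0 ≅ Z,  H_1 = 0,  H_2 = 0,  H_3 ≅ Z.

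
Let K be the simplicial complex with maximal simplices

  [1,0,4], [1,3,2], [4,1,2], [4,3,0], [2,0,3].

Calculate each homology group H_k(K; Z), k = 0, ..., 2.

H_0 = Z,  H_1 = Z,  H_2 = 0.

We work with the vertex ordering 0 < 1 < 2 < 3 < 4. The simplices of K, each written with vertices in increasing order, are:

  0-simplices (5): [0], [1], [2], [3], [4]
  1-simplices (10): [0,1], [0,2], [0,3], [0,4], [1,2], [1,3], [1,4], [2,3], [2,4], [3,4]
  2-simplices (5): [0,1,4], [0,2,3], [0,3,4], [1,2,3], [1,2,4]

so the chain groups are C_0 ≅ Z^5, C_1 ≅ Z^10, C_2 ≅ Z^5.

The boundary map ∂_1: C_1 → C_0 maps an edge to its endpoints' difference, ∂[p,q] = q − p.
This gives a 5×10 integer matrix of rank 4; reducing to Smith normal form yields diagonal entries (1,1,1,1).

The boundary map ∂_2: C_2 → C_1 maps a triangle to the signed sum of its edges. For instance
  ∂[1,2,4] = [2,4] − [1,4] + [1,2],
  ∂[0,3,4] = [3,4] − [0,4] + [0,3].
The resulting 10×5 matrix has rank 5, and its Smith normal form has invariant factors (1,1,1,1,1).

Computing H_k = (kernel of ∂_k) / (image of ∂_{k+1}):

  H_0: rank C_0 − rank ∂_1 = 5 − 4 = 1, and the invariant factors of ∂_1 are all 1, so H_0 = Z.
  H_1: rank ker ∂_1 − rank ∂_2 = (10 − 4) − 5 = 1, and the invariant factors of ∂_2 are all 1, so H_1 = Z.
  H_2: rank ker ∂_2 − rank ∂_3 = (5 − 5) − 0 = 0, and there is no ∂_3, so H_2 = 0.

As a check, the Euler characteristic is 5 − 10 + 5 = 0, which agrees with 1 − 1 + 0 = 0.
(K is a triangulation of the Möbius band.)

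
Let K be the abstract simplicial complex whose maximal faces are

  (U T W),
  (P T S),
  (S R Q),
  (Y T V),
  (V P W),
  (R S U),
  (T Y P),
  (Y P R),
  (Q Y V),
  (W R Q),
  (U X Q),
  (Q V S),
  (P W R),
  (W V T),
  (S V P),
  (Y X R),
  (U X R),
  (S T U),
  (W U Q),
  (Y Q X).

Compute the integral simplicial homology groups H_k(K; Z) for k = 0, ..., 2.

H_0 = Z,  H_1 = Z ⊕ Z/2,  H_2 = 0.

K has 10 vertices, 30 edges, 20 triangles.
rank ∂_0 = 0, rank ∂_1 = 9 ⇒ b_0 = 10 − 0 − 9 = 1; all invariant factors of ∂_1 are 1 so no torsion. So H_0 ≅ Z.
rank ∂_1 = 9, rank ∂_2 = 20 ⇒ b_1 = 30 − 9 − 20 = 1; ∂_2 has invariant factor(s) [2] giving torsion. So H_1 ≅ Z ⊕ Z/2.
rank ∂_2 = 20, rank ∂_3 = 0 ⇒ b_2 = 20 − 20 − 0 = 0. So H_2 ≅ 0.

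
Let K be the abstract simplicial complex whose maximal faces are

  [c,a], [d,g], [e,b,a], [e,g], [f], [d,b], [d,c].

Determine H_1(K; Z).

K has 7 vertices, 8 edges, 1 triangle.
rank ∂_1 = 5, rank ∂_2 = 1 ⇒ b_1 = 8 − 5 − 1 = 2; all invariant factors of ∂_2 are 1 so no torsion. So H_1 = Z^2.

H_1 = Z^2.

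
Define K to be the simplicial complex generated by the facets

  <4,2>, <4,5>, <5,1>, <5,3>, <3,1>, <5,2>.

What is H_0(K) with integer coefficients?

H_0 ≅ Z.

Order the vertices as 1 < 2 < 3 < 4 < 5. Listing each simplex with vertices in this order, K has dimension 1 with simplices:

  0-simplices (5): [1], [2], [3], [4], [5]
  1-simplices (6): [1,3], [1,5], [2,4], [2,5], [3,5], [4,5]

giving chain groups C_0 ≅ Z^5, C_1 ≅ Z^6.

The boundary map ∂_1: C_1 → C_0 is given by ∂[p,q] = [q] − [p].
As a 5×6 matrix over Z this has rank 4, with invariant factors (1,1,1,1).

Now H_k = ker ∂_k / im ∂_{k+1}, so:

  H_0: rank C_0 − rank ∂_1 = 5 − 4 = 1, and the invariant factors of ∂_1 are all 1, so H_0 = Z.

(K is a triangulation of a wedge of 2 circles.)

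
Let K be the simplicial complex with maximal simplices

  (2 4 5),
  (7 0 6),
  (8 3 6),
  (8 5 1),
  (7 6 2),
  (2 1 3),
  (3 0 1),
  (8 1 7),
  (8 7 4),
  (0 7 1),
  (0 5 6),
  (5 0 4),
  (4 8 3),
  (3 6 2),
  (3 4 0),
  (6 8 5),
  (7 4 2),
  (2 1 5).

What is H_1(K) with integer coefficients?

H_1 ≅ Z^2.

We work with the vertex ordering 0 < 1 < 2 < 3 < 4 < 5 < 6 < 7 < 8. The simplices of K, each written with vertices in increasing order, are:

  0-simplices (9): [0], [1], [2], [3], [4], [5], [6], [7], [8]
  1-simplices (27): (27 of them)
  2-simplices (18): [0,1,3], [0,1,7], [0,3,4], [0,4,5], [0,5,6], [0,6,7], [1,2,3], [1,2,5], [1,5,8], [1,7,8], [2,3,6], [2,4,5], [2,4,7], [2,6,7], [3,4,8], [3,6,8], [4,7,8], [5,6,8]

so the chain groups are C_0 ≅ Z^9, C_1 ≅ Z^27, C_2 ≅ Z^18.

The boundary map ∂_1: C_1 → C_0 sends each edge [p,q] (with p < q) to q − p.
The resulting 9×27 matrix has rank 8, and its Smith normal form has invariant factors (1,1,1,1,1,1,1,1).

Boundary ∂_2: C_2 → C_1 sends each 2-simplex [p,q,r] to [q,r] − [p,r] + [p,q]. For instance
  ∂[0,5,6] = [5,6] − [0,6] + [0,5],
  ∂[5,6,8] = [6,8] − [5,8] + [5,6].
The 27×18 boundary matrix has rank 17 and Smith normal form diag(1,1,1,1,1,1,1,1,1,1,1,1,1,1,1,1,1).

Reading off H_k = ker ∂_k / im ∂_{k+1}:

  H_1: rank ker ∂_1 − rank ∂_2 = (27 − 8) − 17 = 2, and the invariant factors of ∂_2 are all 1, so H_1 = Z^2.

(K is a triangulation of the torus T^2.)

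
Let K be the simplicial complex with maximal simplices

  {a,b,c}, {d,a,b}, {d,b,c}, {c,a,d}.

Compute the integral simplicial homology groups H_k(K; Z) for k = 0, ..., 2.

H_0 ≅ Z,  H_1 = 0,  H_2 ≅ Z.

We work with the vertex ordering a < b < c < d. The simplices of K, each written with vertices in increasing order, are:

  0-simplices (4): a, b, c, d
  1-simplices (6): ab, ac, ad, bc, bd, cd
  2-simplices (4): abc, abd, acd, bcd

Hence C_0 ≅ Z^4, C_1 ≅ Z^6, C_2 ≅ Z^4.

Boundary ∂_1: C_1 → C_0 sends each edge [p,q] (with p < q) to q − p. For instance
  ∂bc = c − b.
The 4×6 boundary matrix has rank 3 and Smith normal form diag(1,1,1).

Boundary ∂_2: C_2 → C_1 maps a triangle to the signed sum of its edges. For instance
  ∂bcd = cd − bd + bc,
  ∂acd = cd − ad + ac.
As a 6×4 matrix over Z this has rank 3, with invariant factors (1,1,1).

Reading off H_k = ker ∂_k / im ∂_{k+1}:

  H_0: rank C_0 − rank ∂_1 = 4 − 3 = 1, and the invariant factors of ∂_1 are all 1, so H_0 ≅ Z.
  H_1: rank ker ∂_1 − rank ∂_2 = (6 − 3) − 3 = 0, and the invariant factors of ∂_2 are all 1, so H_1 ≅ 0.
  H_2: rank ker ∂_2 − rank ∂_3 = (4 − 3) − 0 = 1, and there is no ∂_3, so H_2 ≅ Z.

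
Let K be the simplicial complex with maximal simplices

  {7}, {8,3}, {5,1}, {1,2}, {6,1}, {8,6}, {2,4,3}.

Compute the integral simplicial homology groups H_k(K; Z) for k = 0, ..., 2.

H_0 ≅ Z^2,  H_1 ≅ Z,  H_2 = 0.

Fix the vertex order 1 < 2 < 3 < 4 < 5 < 6 < 7 < 8 and write every simplex with vertices in increasing order. Then dim K = 2 and the simplices of K are:

  0-simplices (8): [1], [2], [3], [4], [5], [6], [7], [8]
  1-simplices (8): [1,2], [1,5], [1,6], [2,3], [2,4], [3,4], [3,8], [6,8]
  2-simplices (1): [2,3,4]

so the chain groups are C_0 ≅ Z^8, C_1 ≅ Z^8, C_2 ≅ Z^1.

Boundary ∂_1: C_1 → C_0 maps an edge to its endpoints' difference, ∂[p,q] = q − p. For instance
  ∂[3,4] = [4] − [3].
As a 8×8 matrix over Z this has rank 6, with invariant factors (1,1,1,1,1,1).

Boundary ∂_2: C_2 → C_1 acts by ∂[p,q,r] = [q,r] − [p,r] + [p,q]. For instance
  ∂[2,3,4] = [3,4] − [2,4] + [2,3].
As a 8×1 matrix over Z this has rank 1, with invariant factors (1).

From H_k ≅ ker(∂_k) / im(∂_{k+1}) we obtain:

  H_0: rank C_0 − rank ∂_1 = 8 − 6 = 2, and the invariant factors of ∂_1 are all 1, so H_0 ≅ Z^2.
  H_1: rank ker ∂_1 − rank ∂_2 = (8 − 6) − 1 = 1, and the invariant factors of ∂_2 are all 1, so H_1 ≅ Z.
  H_2: rank ker ∂_2 − rank ∂_3 = (1 − 1) − 0 = 0, and there is no ∂_3, so H_2 ≅ 0.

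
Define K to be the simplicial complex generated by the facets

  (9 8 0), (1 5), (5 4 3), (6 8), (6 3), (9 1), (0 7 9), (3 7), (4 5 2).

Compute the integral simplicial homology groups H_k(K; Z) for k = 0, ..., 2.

H_0 = Z,  H_1 = Z^2,  H_2 = 0.

Order the vertices as 0 < 1 < 2 < 3 < 4 < 5 < 6 < 7 < 8 < 9. Listing each simplex with vertices in this order, K has dimension 2 with simplices:

  0-simplices (10): [0], [1], [2], [3], [4], [5], [6], [7], [8], [9]
  1-simplices (15): [0,7], [0,8], [0,9], [1,5], [1,9], [2,4], [2,5], [3,4], [3,5], [3,6], [3,7], [4,5], [6,8], [7,9], [8,9]
  2-simplices (4): [0,7,9], [0,8,9], [2,4,5], [3,4,5]

Hence C_0 ≅ Z^10, C_1 ≅ Z^15, C_2 ≅ Z^4.

Boundary ∂_1: C_1 → C_0 is given by ∂[p,q] = [q] − [p]. For instance
  ∂[6,8] = [8] − [6].
The resulting 10×15 matrix has rank 9, and its Smith normal form has invariant factors (1,1,1,1,1,1,1,1,1).

The boundary map ∂_2: C_2 → C_1 acts by ∂[p,q,r] = [q,r] − [p,r] + [p,q]. For instance
  ∂[3,4,5] = [4,5] − [3,5] + [3,4],
  ∂[0,7,9] = [7,9] − [0,9] + [0,7].
The resulting 15×4 matrix has rank 4, and its Smith normal form has invariant factors (1,1,1,1).

Reading off H_k = ker ∂_k / im ∂_{k+1}:

  H_0: rank C_0 − rank ∂_1 = 10 − 9 = 1, and the invariant factors of ∂_1 are all 1, so H_0 = Z.
  H_1: rank ker ∂_1 − rank ∂_2 = (15 − 9) − 4 = 2, and the invariant factors of ∂_2 are all 1, so H_1 = Z^2.
  H_2: rank ker ∂_2 − rank ∂_3 = (4 − 4) − 0 = 0, and there is no ∂_3, so H_2 = 0.

As a check, the Euler characteristic is 10 − 15 + 4 = -1, which agrees with 1 − 2 + 0 = -1.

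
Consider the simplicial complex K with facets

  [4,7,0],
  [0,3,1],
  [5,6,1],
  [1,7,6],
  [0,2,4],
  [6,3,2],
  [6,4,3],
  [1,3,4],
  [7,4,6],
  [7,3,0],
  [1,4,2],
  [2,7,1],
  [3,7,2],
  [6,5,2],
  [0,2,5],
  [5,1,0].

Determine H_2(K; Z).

H_2 = Z.

Fix the vertex order 0 < 1 < 2 < 3 < 4 < 5 < 6 < 7 and write every simplex with vertices in increasing order. Then dim K = 2 and the simplices of K are:

  0-simplices (8): [0], [1], [2], [3], [4], [5], [6], [7]
  1-simplices (24): (24 of them)
  2-simplices (16): [0,1,3], [0,1,5], [0,2,4], [0,2,5], [0,3,7], [0,4,7], [1,2,4], [1,2,7], [1,3,4], [1,5,6], [1,6,7], [2,3,6], [2,3,7], [2,5,6], [3,4,6], [4,6,7]

so the chain groups are C_0 ≅ Z^8, C_1 ≅ Z^24, C_2 ≅ Z^16.

∂_1: C_1 → C_0 sends each edge [p,q] (with p < q) to q − p. For instance
  ∂[3,7] = [7] − [3].
The 8×24 boundary matrix has rank 7 and Smith normal form diag(1,1,1,1,1,1,1).

Boundary ∂_2: C_2 → C_1 sends each 2-simplex [p,q,r] to [q,r] − [p,r] + [p,q]. For instance
  ∂[0,2,5] = [2,5] − [0,5] + [0,2],
  ∂[0,3,7] = [3,7] − [0,7] + [0,3].
The resulting 24×16 matrix has rank 15, and its Smith normal form has invariant factors (1,1,1,1,1,1,1,1,1,1,1,1,1,1,1).

From H_k ≅ ker(∂_k) / im(∂_{k+1}) we obtain:

  H_2: rank ker ∂_2 − rank ∂_3 = (16 − 15) − 0 = 1, and there is no ∂_3, so H_2 ≅ Z.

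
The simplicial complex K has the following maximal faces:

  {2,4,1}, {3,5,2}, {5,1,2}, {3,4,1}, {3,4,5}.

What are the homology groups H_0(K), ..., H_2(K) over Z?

H_0 = Z,  H_1 = Z,  H_2 = 0.

Take the total order 1 < 2 < 3 < 4 < 5 on the vertex set. Then K (dimension 2) consists of the simplices:

  0-simplices (5): [1], [2], [3], [4], [5]
  1-simplices (10): [1,2], [1,3], [1,4], [1,5], [2,3], [2,4], [2,5], [3,4], [3,5], [4,5]
  2-simplices (5): [1,2,4], [1,2,5], [1,3,4], [2,3,5], [3,4,5]

Hence C_0 ≅ Z^5, C_1 ≅ Z^10, C_2 ≅ Z^5.

The boundary map ∂_1: C_1 → C_0 maps an edge to its endpoints' difference, ∂[p,q] = q − p.
This gives a 5×10 integer matrix of rank 4; reducing to Smith normal form yields diagonal entries (1,1,1,1).

The boundary map ∂_2: C_2 → C_1 acts by ∂[p,q,r] = [q,r] − [p,r] + [p,q]. For instance
  ∂[3,4,5] = [4,5] − [3,5] + [3,4],
  ∂[1,3,4] = [3,4] − [1,4] + [1,3].
The 10×5 boundary matrix has rank 5 and Smith normal form diag(1,1,1,1,1).

From H_k ≅ ker(∂_k) / im(∂_{k+1}) we obtain:

  H_0: rank C_0 − rank ∂_1 = 5 − 4 = 1, and the invariant factors of ∂_1 are all 1, so H_0 = Z.
  H_1: rank ker ∂_1 − rank ∂_2 = (10 − 4) − 5 = 1, and the invariant factors of ∂_2 are all 1, so H_1 = Z.
  H_2: rank ker ∂_2 − rank ∂_3 = (5 − 5) − 0 = 0, and there is no ∂_3, so H_2 = 0.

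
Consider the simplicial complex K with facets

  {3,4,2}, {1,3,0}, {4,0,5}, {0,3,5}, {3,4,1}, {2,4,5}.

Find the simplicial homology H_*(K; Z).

K has 6 vertices, 12 edges, 6 triangles.
rank ∂_0 = 0, rank ∂_1 = 5 ⇒ b_0 = 6 − 0 − 5 = 1; all invariant factors of ∂_1 are 1 so no torsion. So H_0 ≅ Z.
rank ∂_1 = 5, rank ∂_2 = 6 ⇒ b_1 = 12 − 5 − 6 = 1; all invariant factors of ∂_2 are 1 so no torsion. So H_1 ≅ Z.
rank ∂_2 = 6, rank ∂_3 = 0 ⇒ b_2 = 6 − 6 − 0 = 0. So H_2 ≅ 0.

H_0 = Z,  H_1 = Z,  H_2 = 0.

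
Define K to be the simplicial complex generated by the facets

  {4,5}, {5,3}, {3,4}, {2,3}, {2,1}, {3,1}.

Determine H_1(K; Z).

H_1 = Z^2.

Order the vertices as 1 < 2 < 3 < 4 < 5. Listing each simplex with vertices in this order, K has dimension 1 with simplices:

  0-simplices (5): [1], [2], [3], [4], [5]
  1-simplices (6): [1,2], [1,3], [2,3], [3,4], [3,5], [4,5]

so the chain groups are C_0 ≅ Z^5, C_1 ≅ Z^6.

Boundary ∂_1: C_1 → C_0 is given by ∂[p,q] = [q] − [p]. For instance
  ∂[3,4] = [4] − [3].
The 5×6 boundary matrix has rank 4 and Smith normal form diag(1,1,1,1).

From H_k ≅ ker(∂_k) / im(∂_{k+1}) we obtain:

  H_1: rank ker ∂_1 − rank ∂_2 = (6 − 4) − 0 = 2, and there is no ∂_2, so H_1 ≅ Z^2.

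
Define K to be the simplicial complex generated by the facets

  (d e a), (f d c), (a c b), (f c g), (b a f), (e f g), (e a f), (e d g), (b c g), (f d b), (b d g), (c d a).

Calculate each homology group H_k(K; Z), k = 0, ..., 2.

H_0 = Z,  H_1 = Z/2,  H_2 = 0.

Order the vertices as a < b < c < d < e < f < g. Listing each simplex with vertices in this order, K has dimension 2 with simplices:

  0-simplices (7): a, b, c, d, e, f, g
  1-simplices (18): ab, ac, ad, ae, af, bc, bd, bf, bg, cd, cf, cg, de, df, dg, ef, eg, fg
  2-simplices (12): abc, abf, acd, ade, aef, bcg, bdf, bdg, cdf, cfg, deg, efg

Hence C_0 ≅ Z^7, C_1 ≅ Z^18, C_2 ≅ Z^12.

Boundary ∂_1: C_1 → C_0 maps an edge to its endpoints' difference, ∂[p,q] = q − p. For instance
  ∂cf = f − c.
As a 7×18 matrix over Z this has rank 6, with invariant factors (1,1,1,1,1,1).

Boundary ∂_2: C_2 → C_1 sends each 2-simplex [p,q,r] to [q,r] − [p,r] + [p,q]. For instance
  ∂bdf = df − bf + bd,
  ∂aef = ef − af + ae.
This gives a 18×12 integer matrix of rank 12; reducing to Smith normal form yields diagonal entries (1,1,1,1,1,1,1,1,1,1,1,2).

Reading off H_k = ker ∂_k / im ∂_{k+1}:

  H_0: rank C_0 − rank ∂_1 = 7 − 6 = 1, and the invariant factors of ∂_1 are all 1, so H_0 ≅ Z.
  H_1: rank ker ∂_1 − rank ∂_2 = (18 − 6) − 12 = 0, and ∂_2 has invariant factor 2 > 1, so H_1 ≅ Z/2.
  H_2: rank ker ∂_2 − rank ∂_3 = (12 − 12) − 0 = 0, and there is no ∂_3, so H_2 ≅ 0.

As a check, the Euler characteristic is 7 − 18 + 12 = 1, which agrees with 1 − 0 + 0 = 1.
(K is a triangulation of the real projective plane RP^2.)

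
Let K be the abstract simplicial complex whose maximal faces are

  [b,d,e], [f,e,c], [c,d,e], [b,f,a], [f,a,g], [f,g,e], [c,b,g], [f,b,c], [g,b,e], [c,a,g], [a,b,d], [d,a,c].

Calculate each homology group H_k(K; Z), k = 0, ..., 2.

Order the vertices as a < b < c < d < e < f < g. Listing each simplex with vertices in this order, K has dimension 2 with simplices:

  0-simplices (7): a, b, c, d, e, f, g
  1-simplices (18): ab, ac, ad, af, ag, bc, bd, be, bf, bg, cd, ce, cf, cg, de, ef, eg, fg
  2-simplices (12): abd, abf, acd, acg, afg, bcf, bcg, bde, beg, cde, cef, efg

Hence C_0 ≅ Z^7, C_1 ≅ Z^18, C_2 ≅ Z^12.

∂_1: C_1 → C_0 sends each edge [p,q] (with p < q) to q − p.
The 7×18 boundary matrix has rank 6 and Smith normal form diag(1,1,1,1,1,1).

Boundary ∂_2: C_2 → C_1 maps a triangle to the signed sum of its edges. For instance
  ∂acg = cg − ag + ac,
  ∂abd = bd − ad + ab.
The 18×12 boundary matrix has rank 12 and Smith normal form diag(1,1,1,1,1,1,1,1,1,1,1,2).

Computing H_k = (kernel of ∂_k) / (image of ∂_{k+1}):

  H_0: rank C_0 − rank ∂_1 = 7 − 6 = 1, and the invariant factors of ∂_1 are all 1, so H_0 ≅ Z.
  H_1: rank ker ∂_1 − rank ∂_2 = (18 − 6) − 12 = 0, and ∂_2 has invariant factor 2 > 1, so H_1 ≅ Z/2Z.
  H_2: rank ker ∂_2 − rank ∂_3 = (12 − 12) − 0 = 0, and there is no ∂_3, so H_2 ≅ 0.

As a check, the Euler characteristic is 7 − 18 + 12 = 1, which agrees with 1 − 0 + 0 = 1.
(K is a triangulation of the real projective plane RP^2.)

H_0 = Z,  H_1 = Z/2Z,  H_2 = 0.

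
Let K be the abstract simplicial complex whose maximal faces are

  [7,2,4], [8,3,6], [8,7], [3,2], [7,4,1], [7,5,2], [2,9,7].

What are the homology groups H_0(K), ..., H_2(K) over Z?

Order the vertices as 1 < 2 < 3 < 4 < 5 < 6 < 7 < 8 < 9. Listing each simplex with vertices in this order, K has dimension 2 with simplices:

  0-simplices (9): [1], [2], [3], [4], [5], [6], [7], [8], [9]
  1-simplices (14): [1,4], [1,7], [2,3], [2,4], [2,5], [2,7], [2,9], [3,6], [3,8], [4,7], [5,7], [6,8], [7,8], [7,9]
  2-simplices (5): [1,4,7], [2,4,7], [2,5,7], [2,7,9], [3,6,8]

so the chain groups are C_0 ≅ Z^9, C_1 ≅ Z^14, C_2 ≅ Z^5.

The boundary map ∂_1: C_1 → C_0 sends each edge [p,q] (with p < q) to q − p. For instance
  ∂[2,4] = [4] − [2].
This gives a 9×14 integer matrix of rank 8; reducing to Smith normal form yields diagonal entries (1,1,1,1,1,1,1,1).

Boundary ∂_2: C_2 → C_1 acts by ∂[p,q,r] = [q,r] − [p,r] + [p,q]. For instance
  ∂[3,6,8] = [6,8] − [3,8] + [3,6],
  ∂[2,4,7] = [4,7] − [2,7] + [2,4].
This gives a 14×5 integer matrix of rank 5; reducing to Smith normal form yields diagonal entries (1,1,1,1,1).

From H_k ≅ ker(∂_k) / im(∂_{k+1}) we obtain:

  H_0: rank C_0 − rank ∂_1 = 9 − 8 = 1, and the invariant factors of ∂_1 are all 1, so H_0 = Z.
  H_1: rank ker ∂_1 − rank ∂_2 = (14 − 8) − 5 = 1, and the invariant factors of ∂_2 are all 1, so H_1 = Z.
  H_2: rank ker ∂_2 − rank ∂_3 = (5 − 5) − 0 = 0, and there is no ∂_3, so H_2 = 0.

As a check, the Euler characteristic is 9 − 14 + 5 = 0, which agrees with 1 − 1 + 0 = 0.

H_0 ≅ Z,  H_1 ≅ Z,  H_2 = 0.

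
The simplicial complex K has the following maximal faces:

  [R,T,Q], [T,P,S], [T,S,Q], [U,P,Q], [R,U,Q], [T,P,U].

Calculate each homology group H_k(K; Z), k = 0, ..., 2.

H_0 = Z,  H_1 = Z,  H_2 = 0.

Fix the vertex order P < Q < R < S < T < U and write every simplex with vertices in increasing order. Then dim K = 2 and the simplices of K are:

  0-simplices (6): P, Q, R, S, T, U
  1-simplices (12): PQ, PS, PT, PU, QR, QS, QT, QU, RT, RU, ST, TU
  2-simplices (6): PQU, PST, PTU, QRT, QRU, QST

giving chain groups C_0 ≅ Z^6, C_1 ≅ Z^12, C_2 ≅ Z^6.

∂_1: C_1 → C_0 is given by ∂[p,q] = [q] − [p]. For instance
  ∂QU = U − Q.
This gives a 6×12 integer matrix of rank 5; reducing to Smith normal form yields diagonal entries (1,1,1,1,1).

∂_2: C_2 → C_1 maps a triangle to the signed sum of its edges. For instance
  ∂PST = ST − PT + PS,
  ∂QRT = RT − QT + QR.
As a 12×6 matrix over Z this has rank 6, with invariant factors (1,1,1,1,1,1).

Reading off H_k = ker ∂_k / im ∂_{k+1}:

  H_0: rank C_0 − rank ∂_1 = 6 − 5 = 1, and the invariant factors of ∂_1 are all 1, so H_0 ≅ Z.
  H_1: rank ker ∂_1 − rank ∂_2 = (12 − 5) − 6 = 1, and the invariant factors of ∂_2 are all 1, so H_1 ≅ Z.
  H_2: rank ker ∂_2 − rank ∂_3 = (6 − 6) − 0 = 0, and there is no ∂_3, so H_2 ≅ 0.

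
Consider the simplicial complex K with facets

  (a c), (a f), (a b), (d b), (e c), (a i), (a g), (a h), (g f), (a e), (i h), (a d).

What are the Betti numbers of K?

b_0 = 1, b_1 = 4.

Take the total order a < b < c < d < e < f < g < h < i on the vertex set. Then K (dimension 1) consists of the simplices:

  0-simplices (9): a, b, c, d, e, f, g, h, i
  1-simplices (12): ab, ac, ad, ae, af, ag, ah, ai, bd, ce, fg, hi

so the chain groups are C_0 ≅ Z^9, C_1 ≅ Z^12.

The boundary map ∂_1: C_1 → C_0 sends each edge [p,q] (with p < q) to q − p. For instance
  ∂bd = d − b.
The 9×12 boundary matrix has rank 8 and Smith normal form diag(1,1,1,1,1,1,1,1).

From H_k ≅ ker(∂_k) / im(∂_{k+1}) we obtain:

  H_0: rank C_0 − rank ∂_1 = 9 − 8 = 1, and the invariant factors of ∂_1 are all 1, so H_0 = Z.
  H_1: rank ker ∂_1 − rank ∂_2 = (12 − 8) − 0 = 4, and there is no ∂_2, so H_1 = Z^4.

Hence the Betti numbers are b_0 = 1, b_1 = 4.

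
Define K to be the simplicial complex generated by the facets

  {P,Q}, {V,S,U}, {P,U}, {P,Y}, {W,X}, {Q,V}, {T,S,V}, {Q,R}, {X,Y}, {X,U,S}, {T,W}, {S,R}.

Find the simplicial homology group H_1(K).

H_1 = Z^4.

Order the vertices as P < Q < R < S < T < U < V < W < X < Y. Listing each simplex with vertices in this order, K has dimension 2 with simplices:

  0-simplices (10): P, Q, R, S, T, U, V, W, X, Y
  1-simplices (16): PQ, PU, PY, QR, QV, RS, ST, SU, SV, SX, TV, TW, UV, UX, WX, XY
  2-simplices (3): STV, SUV, SUX

so the chain groups are C_0 ≅ Z^10, C_1 ≅ Z^16, C_2 ≅ Z^3.

The boundary map ∂_1: C_1 → C_0 sends each edge [p,q] (with p < q) to q − p. For instance
  ∂SV = V − S.
As a 10×16 matrix over Z this has rank 9, with invariant factors (1,1,1,1,1,1,1,1,1).

Boundary ∂_2: C_2 → C_1 acts by ∂[p,q,r] = [q,r] − [p,r] + [p,q]. For instance
  ∂STV = TV − SV + ST,
  ∂SUV = UV − SV + SU.
This gives a 16×3 integer matrix of rank 3; reducing to Smith normal form yields diagonal entries (1,1,1).

Now H_k = ker ∂_k / im ∂_{k+1}, so:

  H_1: rank ker ∂_1 − rank ∂_2 = (16 − 9) − 3 = 4, and the invariant factors of ∂_2 are all 1, so H_1 ≅ Z^4.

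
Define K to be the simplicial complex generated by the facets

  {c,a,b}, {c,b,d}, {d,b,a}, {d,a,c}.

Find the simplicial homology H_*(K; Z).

Fix the vertex order a < b < c < d and write every simplex with vertices in increasing order. Then dim K = 2 and the simplices of K are:

  0-simplices (4): a, b, c, d
  1-simplices (6): ab, ac, ad, bc, bd, cd
  2-simplices (4): abc, abd, acd, bcd

so the chain groups are C_0 ≅ Z^4, C_1 ≅ Z^6, C_2 ≅ Z^4.

The boundary map ∂_1: C_1 → C_0 maps an edge to its endpoints' difference, ∂[p,q] = q − p. For instance
  ∂bc = c − b.
The 4×6 boundary matrix has rank 3 and Smith normal form diag(1,1,1).

∂_2: C_2 → C_1 maps a triangle to the signed sum of its edges. For instance
  ∂bcd = cd − bd + bc,
  ∂abc = bc − ac + ab.
The 6×4 boundary matrix has rank 3 and Smith normal form diag(1,1,1).

From H_k ≅ ker(∂_k) / im(∂_{k+1}) we obtain:

  H_0: rank C_0 − rank ∂_1 = 4 − 3 = 1, and the invariant factors of ∂_1 are all 1, so H_0 ≅ Z.
  H_1: rank ker ∂_1 − rank ∂_2 = (6 − 3) − 3 = 0, and the invariant factors of ∂_2 are all 1, so H_1 ≅ 0.
  H_2: rank ker ∂_2 − rank ∂_3 = (4 − 3) − 0 = 1, and there is no ∂_3, so H_2 ≅ Z.

As a check, the Euler characteristic is 4 − 6 + 4 = 2, which agrees with 1 − 0 + 1 = 2.

H_0 = Z,  H_1 = 0,  H_2 = Z.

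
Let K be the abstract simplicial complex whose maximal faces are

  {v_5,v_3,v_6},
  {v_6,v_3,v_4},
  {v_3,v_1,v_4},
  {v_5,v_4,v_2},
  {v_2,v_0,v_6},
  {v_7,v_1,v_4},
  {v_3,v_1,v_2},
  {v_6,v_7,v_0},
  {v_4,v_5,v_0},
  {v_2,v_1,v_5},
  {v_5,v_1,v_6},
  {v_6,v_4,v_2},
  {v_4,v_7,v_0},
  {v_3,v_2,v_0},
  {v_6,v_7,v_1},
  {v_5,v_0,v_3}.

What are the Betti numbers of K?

b_0 = 1, b_1 = 2, b_2 = 1.

We work with the vertex ordering v_0 < v_1 < v_2 < v_3 < v_4 < v_5 < v_6 < v_7. The simplices of K, each written with vertices in increasing order, are:

  0-simplices (8): [v_0], [v_1], [v_2], [v_3], [v_4], [v_5], [v_6], [v_7]
  1-simplices (24): (24 of them)
  2-simplices (16): (16 of them)

giving chain groups C_0 ≅ Z^8, C_1 ≅ Z^24, C_2 ≅ Z^16.

The boundary map ∂_1: C_1 → C_0 sends each edge [p,q] (with p < q) to q − p.
The 8×24 boundary matrix has rank 7 and Smith normal form diag(1,1,1,1,1,1,1).

∂_2: C_2 → C_1 maps a triangle to the signed sum of its edges. For instance
  ∂[v_0,v_4,v_7] = [v_4,v_7] − [v_0,v_7] + [v_0,v_4],
  ∂[v_1,v_5,v_6] = [v_5,v_6] − [v_1,v_6] + [v_1,v_5].
As a 24×16 matrix over Z this has rank 15, with invariant factors (1,1,1,1,1,1,1,1,1,1,1,1,1,1,1).

From H_k ≅ ker(∂_k) / im(∂_{k+1}) we obtain:

  H_0: rank C_0 − rank ∂_1 = 8 − 7 = 1, and the invariant factors of ∂_1 are all 1, so H_0 ≅ Z.
  H_1: rank ker ∂_1 − rank ∂_2 = (24 − 7) − 15 = 2, and the invariant factors of ∂_2 are all 1, so H_1 ≅ Z^2.
  H_2: rank ker ∂_2 − rank ∂_3 = (16 − 15) − 0 = 1, and there is no ∂_3, so H_2 ≅ Z.

Hence the Betti numbers are b_0 = 1, b_1 = 2, b_2 = 1.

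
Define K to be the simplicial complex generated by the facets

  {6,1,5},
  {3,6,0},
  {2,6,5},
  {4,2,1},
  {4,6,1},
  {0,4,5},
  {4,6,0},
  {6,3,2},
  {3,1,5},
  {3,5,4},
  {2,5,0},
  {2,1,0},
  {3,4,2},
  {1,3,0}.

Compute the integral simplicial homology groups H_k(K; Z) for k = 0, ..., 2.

H_0 ≅ Z,  H_1 ≅ Z^2,  H_2 ≅ Z.

K has 7 vertices, 21 edges, 14 triangles.
rank ∂_0 = 0, rank ∂_1 = 6 ⇒ b_0 = 7 − 0 − 6 = 1; all invariant factors of ∂_1 are 1 so no torsion. So H_0 = Z.
rank ∂_1 = 6, rank ∂_2 = 13 ⇒ b_1 = 21 − 6 − 13 = 2; all invariant factors of ∂_2 are 1 so no torsion. So H_1 = Z^2.
rank ∂_2 = 13, rank ∂_3 = 0 ⇒ b_2 = 14 − 13 − 0 = 1. So H_2 = Z.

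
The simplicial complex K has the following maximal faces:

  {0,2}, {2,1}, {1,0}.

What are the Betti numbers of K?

b_0 = 1, b_1 = 1.

K has 3 vertices, 3 edges.
rank ∂_0 = 0, rank ∂_1 = 2 ⇒ b_0 = 3 − 0 − 2 = 1; all invariant factors of ∂_1 are 1 so no torsion. So H_0 = Z.
rank ∂_1 = 2, rank ∂_2 = 0 ⇒ b_1 = 3 − 2 − 0 = 1. So H_1 = Z.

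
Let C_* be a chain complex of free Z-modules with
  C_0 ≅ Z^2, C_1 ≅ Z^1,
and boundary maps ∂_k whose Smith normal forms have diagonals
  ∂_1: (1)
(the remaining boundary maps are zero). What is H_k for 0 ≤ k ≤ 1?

H_0 = Z,  H_1 = 0.

H_0: b_0 = 2 − 0 − 1 = 1; torsion from ∂_1 factors > 1: none. So H_0 = Z.
H_1: b_1 = 1 − 1 − 0 = 0; torsion from ∂_2 factors > 1: none. So H_1 = 0.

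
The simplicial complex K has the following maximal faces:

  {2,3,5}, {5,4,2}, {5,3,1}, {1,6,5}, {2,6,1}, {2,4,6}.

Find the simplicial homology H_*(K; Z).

H_0 ≅ Z,  H_1 ≅ Z,  H_2 = 0.

Take the total order 1 < 2 < 3 < 4 < 5 < 6 on the vertex set. Then K (dimension 2) consists of the simplices:

  0-simplices (6): [1], [2], [3], [4], [5], [6]
  1-simplices (12): [1,2], [1,3], [1,5], [1,6], [2,3], [2,4], [2,5], [2,6], [3,5], [4,5], [4,6], [5,6]
  2-simplices (6): [1,2,6], [1,3,5], [1,5,6], [2,3,5], [2,4,5], [2,4,6]

Hence C_0 ≅ Z^6, C_1 ≅ Z^12, C_2 ≅ Z^6.

Boundary ∂_1: C_1 → C_0 is given by ∂[p,q] = [q] − [p]. For instance
  ∂[2,5] = [5] − [2].
This gives a 6×12 integer matrix of rank 5; reducing to Smith normal form yields diagonal entries (1,1,1,1,1).

The boundary map ∂_2: C_2 → C_1 acts by ∂[p,q,r] = [q,r] − [p,r] + [p,q]. For instance
  ∂[2,4,6] = [4,6] − [2,6] + [2,4],
  ∂[1,3,5] = [3,5] − [1,5] + [1,3].
This gives a 12×6 integer matrix of rank 6; reducing to Smith normal form yields diagonal entries (1,1,1,1,1,1).

Reading off H_k = ker ∂_k / im ∂_{k+1}:

  H_0: rank C_0 − rank ∂_1 = 6 − 5 = 1, and the invariant factors of ∂_1 are all 1, so H_0 = Z.
  H_1: rank ker ∂_1 − rank ∂_2 = (12 − 5) − 6 = 1, and the invariant factors of ∂_2 are all 1, so H_1 = Z.
  H_2: rank ker ∂_2 − rank ∂_3 = (6 − 6) − 0 = 0, and there is no ∂_3, so H_2 = 0.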